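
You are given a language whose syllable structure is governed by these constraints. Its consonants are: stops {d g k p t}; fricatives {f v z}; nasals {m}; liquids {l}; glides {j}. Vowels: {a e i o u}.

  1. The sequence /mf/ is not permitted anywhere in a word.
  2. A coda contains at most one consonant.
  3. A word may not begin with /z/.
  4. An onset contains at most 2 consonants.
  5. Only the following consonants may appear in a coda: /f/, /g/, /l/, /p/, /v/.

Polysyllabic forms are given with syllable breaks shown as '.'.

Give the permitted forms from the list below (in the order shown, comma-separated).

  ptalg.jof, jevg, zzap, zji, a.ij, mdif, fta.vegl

mdif

ptalg.jof — violates constraint 2: syllable 1 coda /lg/ has 2 consonants (> 1) → not permitted
jevg — violates constraint 2: syllable 1 coda /vg/ has 2 consonants (> 1) → not permitted
zzap — violates constraint 3: word begins with /z/ → not permitted
zji — violates constraint 3: word begins with /z/ → not permitted
a.ij — violates constraint 5: syllable 2 coda contains /j/, which is not a licensed coda consonant → not permitted
mdif — σ1 onset /md/ (2C), coda /f/ ok → permitted
fta.vegl — violates constraint 2: syllable 2 coda /gl/ has 2 consonants (> 1) → not permitted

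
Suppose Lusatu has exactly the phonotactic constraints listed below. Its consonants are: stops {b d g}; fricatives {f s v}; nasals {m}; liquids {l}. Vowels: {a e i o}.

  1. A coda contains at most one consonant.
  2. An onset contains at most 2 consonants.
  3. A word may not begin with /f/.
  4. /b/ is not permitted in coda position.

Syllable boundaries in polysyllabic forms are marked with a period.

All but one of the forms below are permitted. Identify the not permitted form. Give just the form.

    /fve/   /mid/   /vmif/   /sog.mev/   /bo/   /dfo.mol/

/fve/ — violates constraint 3: word begins with /f/ → not permitted
/mid/ — σ1 onset /m/, coda /d/ ok → permitted
/vmif/ — σ1 onset /vm/ (2C), coda /f/ ok → permitted
/sog.mev/ — σ1 onset /s/, coda /g/ ok; σ2 onset /m/, coda /v/ ok → permitted
/bo/ — σ1 onset /b/, coda /∅/ ok → permitted
/dfo.mol/ — σ1 onset /df/ (2C), coda /∅/ ok; σ2 onset /m/, coda /l/ ok → permitted

/fve/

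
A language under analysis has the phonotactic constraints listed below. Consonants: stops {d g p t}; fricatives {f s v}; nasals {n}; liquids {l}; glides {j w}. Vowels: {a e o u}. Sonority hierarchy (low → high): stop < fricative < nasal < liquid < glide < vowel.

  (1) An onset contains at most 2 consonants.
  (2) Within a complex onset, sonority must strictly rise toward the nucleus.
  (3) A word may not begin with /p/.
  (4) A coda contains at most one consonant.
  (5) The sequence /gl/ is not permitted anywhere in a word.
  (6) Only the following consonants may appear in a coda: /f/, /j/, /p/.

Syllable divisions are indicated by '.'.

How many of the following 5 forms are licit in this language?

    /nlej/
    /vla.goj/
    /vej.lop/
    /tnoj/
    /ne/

5

/nlej/ — σ1 onset /nl/ (3→4 rises), coda /j/ ok → licit
/vla.goj/ — σ1 onset /vl/ (2→4 rises), coda /∅/ ok; σ2 onset /g/, coda /j/ ok → licit
/vej.lop/ — σ1 onset /v/, coda /j/ ok; σ2 onset /l/, coda /p/ ok → licit
/tnoj/ — σ1 onset /tn/ (1→3 rises), coda /j/ ok → licit
/ne/ — σ1 onset /n/, coda /∅/ ok → licit
Licit: /nlej/, /vla.goj/, /vej.lop/, /tnoj/, /ne/ → 5.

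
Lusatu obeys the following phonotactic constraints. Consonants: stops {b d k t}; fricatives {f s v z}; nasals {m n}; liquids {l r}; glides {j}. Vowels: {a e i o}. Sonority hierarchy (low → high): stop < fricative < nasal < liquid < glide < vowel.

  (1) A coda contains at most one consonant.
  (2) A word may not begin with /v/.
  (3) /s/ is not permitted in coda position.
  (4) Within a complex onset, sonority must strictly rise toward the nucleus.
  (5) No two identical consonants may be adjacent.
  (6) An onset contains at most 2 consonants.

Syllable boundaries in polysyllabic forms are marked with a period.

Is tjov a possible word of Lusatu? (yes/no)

tjov — σ1 onset /tj/ (1→5 rises), coda /v/ ok → licit

yes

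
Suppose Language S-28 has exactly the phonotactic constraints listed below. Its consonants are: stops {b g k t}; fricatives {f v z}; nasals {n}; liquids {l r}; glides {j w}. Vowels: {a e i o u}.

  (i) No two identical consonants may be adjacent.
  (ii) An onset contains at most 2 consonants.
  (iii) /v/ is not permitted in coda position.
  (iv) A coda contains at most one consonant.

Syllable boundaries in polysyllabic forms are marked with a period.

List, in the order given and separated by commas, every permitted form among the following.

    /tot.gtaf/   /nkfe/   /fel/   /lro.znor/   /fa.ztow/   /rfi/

/tot.gtaf/, /fel/, /lro.znor/, /fa.ztow/, /rfi/

/tot.gtaf/ — σ1 onset /t/, coda /t/ ok; σ2 onset /gt/ (2C), coda /f/ ok → permitted
/nkfe/ — violates constraint (ii): syllable 1 onset /nkf/ has 3 consonants (> 2) → not permitted
/fel/ — σ1 onset /f/, coda /l/ ok → permitted
/lro.znor/ — σ1 onset /lr/ (2C), coda /∅/ ok; σ2 onset /zn/ (2C), coda /r/ ok → permitted
/fa.ztow/ — σ1 onset /f/, coda /∅/ ok; σ2 onset /zt/ (2C), coda /w/ ok → permitted
/rfi/ — σ1 onset /rf/ (2C), coda /∅/ ok → permitted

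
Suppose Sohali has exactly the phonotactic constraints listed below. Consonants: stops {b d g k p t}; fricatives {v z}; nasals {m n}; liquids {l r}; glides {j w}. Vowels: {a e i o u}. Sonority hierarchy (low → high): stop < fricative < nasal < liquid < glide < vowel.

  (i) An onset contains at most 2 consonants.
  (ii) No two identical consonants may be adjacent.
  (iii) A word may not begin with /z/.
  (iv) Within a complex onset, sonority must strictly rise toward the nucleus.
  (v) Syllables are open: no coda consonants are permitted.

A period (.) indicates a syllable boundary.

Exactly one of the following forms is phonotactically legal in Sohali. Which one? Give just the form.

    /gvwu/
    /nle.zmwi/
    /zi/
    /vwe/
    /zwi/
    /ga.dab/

/gvwu/ — violates constraint (i): syllable 1 onset /gvw/ has 3 consonants (> 2) → phonotactically illegal
/nle.zmwi/ — violates constraint (i): syllable 2 onset /zmw/ has 3 consonants (> 2) → phonotactically illegal
/zi/ — violates constraint (iii): word begins with /z/ → phonotactically illegal
/vwe/ — σ1 onset /vw/ (2→5 rises), coda /∅/ ok → phonotactically legal
/zwi/ — violates constraint (iii): word begins with /z/ → phonotactically illegal
/ga.dab/ — violates constraint (v): syllable 2 coda /b/ has 1 consonant (> 0) → phonotactically illegal

/vwe/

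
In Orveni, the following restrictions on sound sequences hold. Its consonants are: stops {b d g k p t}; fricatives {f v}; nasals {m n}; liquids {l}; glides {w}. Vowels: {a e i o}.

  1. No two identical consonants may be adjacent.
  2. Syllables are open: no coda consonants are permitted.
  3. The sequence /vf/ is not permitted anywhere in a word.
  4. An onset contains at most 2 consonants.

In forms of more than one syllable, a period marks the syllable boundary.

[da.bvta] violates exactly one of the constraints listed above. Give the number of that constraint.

[da.bvta]: syllable 2 onset /bvt/ has 3 consonants (> 2).
This is a violation of constraint 4: "An onset contains at most 2 consonants."
The remaining constraints (1, 2, 3) are satisfied.

4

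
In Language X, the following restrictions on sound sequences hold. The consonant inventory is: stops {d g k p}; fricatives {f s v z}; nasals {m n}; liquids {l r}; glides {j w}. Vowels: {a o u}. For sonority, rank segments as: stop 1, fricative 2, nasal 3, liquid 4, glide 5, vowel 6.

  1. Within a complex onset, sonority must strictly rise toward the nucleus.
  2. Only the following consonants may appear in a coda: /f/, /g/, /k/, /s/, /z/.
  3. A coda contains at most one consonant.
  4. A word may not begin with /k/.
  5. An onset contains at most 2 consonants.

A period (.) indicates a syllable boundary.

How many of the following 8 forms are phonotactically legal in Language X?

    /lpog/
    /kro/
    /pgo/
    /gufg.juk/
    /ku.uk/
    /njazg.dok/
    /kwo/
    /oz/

1

/lpog/ — violates constraint 1: syllable 1 onset /lp/: /l/ (liquid, 4) → /p/ (stop, 1) does not rise → phonotactically illegal
/kro/ — violates constraint 4: word begins with /k/ → phonotactically illegal
/pgo/ — violates constraint 1: syllable 1 onset /pg/: /p/ (stop, 1) → /g/ (stop, 1) does not rise → phonotactically illegal
/gufg.juk/ — violates constraint 3: syllable 1 coda /fg/ has 2 consonants (> 1) → phonotactically illegal
/ku.uk/ — violates constraint 4: word begins with /k/ → phonotactically illegal
/njazg.dok/ — violates constraint 3: syllable 1 coda /zg/ has 2 consonants (> 1) → phonotactically illegal
/kwo/ — violates constraint 4: word begins with /k/ → phonotactically illegal
/oz/ — σ1 onset /∅/, coda /z/ ok → phonotactically legal
Phonotactically legal: /oz/ → 1.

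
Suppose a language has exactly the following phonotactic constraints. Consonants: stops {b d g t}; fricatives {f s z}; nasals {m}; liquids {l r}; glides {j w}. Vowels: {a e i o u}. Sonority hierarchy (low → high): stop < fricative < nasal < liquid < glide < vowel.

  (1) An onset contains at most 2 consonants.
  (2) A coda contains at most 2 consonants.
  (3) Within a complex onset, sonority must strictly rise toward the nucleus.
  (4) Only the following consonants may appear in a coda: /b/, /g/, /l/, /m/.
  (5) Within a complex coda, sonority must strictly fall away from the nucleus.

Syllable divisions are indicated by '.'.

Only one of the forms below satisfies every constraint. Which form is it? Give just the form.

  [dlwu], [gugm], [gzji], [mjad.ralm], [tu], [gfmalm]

[dlwu] — violates constraint 1: syllable 1 onset /dlw/ has 3 consonants (> 2) → illicit
[gugm] — violates constraint 5: syllable 1 coda /gm/: /g/ (stop, 1) → /m/ (nasal, 3) does not fall → illicit
[gzji] — violates constraint 1: syllable 1 onset /gzj/ has 3 consonants (> 2) → illicit
[mjad.ralm] — violates constraint 4: syllable 1 coda contains /d/, which is not a licensed coda consonant → illicit
[tu] — σ1 onset /t/, coda /∅/ ok → licit
[gfmalm] — violates constraint 1: syllable 1 onset /gfm/ has 3 consonants (> 2) → illicit

[tu]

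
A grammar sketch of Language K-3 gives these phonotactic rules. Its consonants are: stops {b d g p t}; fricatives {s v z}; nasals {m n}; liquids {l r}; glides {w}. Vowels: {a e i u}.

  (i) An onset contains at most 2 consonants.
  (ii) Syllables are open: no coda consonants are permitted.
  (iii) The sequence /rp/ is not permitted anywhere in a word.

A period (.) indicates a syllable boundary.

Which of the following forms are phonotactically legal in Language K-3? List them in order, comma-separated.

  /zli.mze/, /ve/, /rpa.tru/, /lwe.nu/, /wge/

/zli.mze/, /ve/, /lwe.nu/, /wge/

/zli.mze/ — σ1 onset /zl/ (2C), coda /∅/ ok; σ2 onset /mz/ (2C), coda /∅/ ok → phonotactically legal
/ve/ — σ1 onset /v/, coda /∅/ ok → phonotactically legal
/rpa.tru/ — violates constraint (iii): contains banned sequence /rp/ → phonotactically illegal
/lwe.nu/ — σ1 onset /lw/ (2C), coda /∅/ ok; σ2 onset /n/, coda /∅/ ok → phonotactically legal
/wge/ — σ1 onset /wg/ (2C), coda /∅/ ok → phonotactically legal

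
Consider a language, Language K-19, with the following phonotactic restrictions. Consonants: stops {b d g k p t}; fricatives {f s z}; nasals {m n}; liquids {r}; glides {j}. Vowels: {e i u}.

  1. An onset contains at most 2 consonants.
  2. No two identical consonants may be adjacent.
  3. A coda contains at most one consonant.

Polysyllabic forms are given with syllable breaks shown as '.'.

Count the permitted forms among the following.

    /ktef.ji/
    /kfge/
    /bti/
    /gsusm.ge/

/ktef.ji/ — σ1 onset /kt/ (2C), coda /f/ ok; σ2 onset /j/, coda /∅/ ok → permitted
/kfge/ — violates constraint 1: syllable 1 onset /kfg/ has 3 consonants (> 2) → not permitted
/bti/ — σ1 onset /bt/ (2C), coda /∅/ ok → permitted
/gsusm.ge/ — violates constraint 3: syllable 1 coda /sm/ has 2 consonants (> 1) → not permitted
Permitted: /ktef.ji/, /bti/ → 2.

2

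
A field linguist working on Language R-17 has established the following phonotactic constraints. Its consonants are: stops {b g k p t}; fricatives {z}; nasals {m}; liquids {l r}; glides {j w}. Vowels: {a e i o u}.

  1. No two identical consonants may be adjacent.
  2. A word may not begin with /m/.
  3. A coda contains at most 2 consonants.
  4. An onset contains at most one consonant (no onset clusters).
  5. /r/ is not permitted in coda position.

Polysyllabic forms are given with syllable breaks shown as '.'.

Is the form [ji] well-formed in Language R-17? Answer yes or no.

yes

[ji] — σ1 onset /j/, coda /∅/ ok → well-formed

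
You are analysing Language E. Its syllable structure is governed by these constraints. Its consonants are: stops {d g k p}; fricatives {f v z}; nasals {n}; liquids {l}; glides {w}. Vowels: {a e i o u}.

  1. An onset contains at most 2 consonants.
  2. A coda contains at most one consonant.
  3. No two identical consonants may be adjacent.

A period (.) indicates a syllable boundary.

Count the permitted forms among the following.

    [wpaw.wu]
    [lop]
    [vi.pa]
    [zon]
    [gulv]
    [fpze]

[wpaw.wu] — violates constraint 3: adjacent identical consonants /ww/ → not permitted
[lop] — σ1 onset /l/, coda /p/ ok → permitted
[vi.pa] — σ1 onset /v/, coda /∅/ ok; σ2 onset /p/, coda /∅/ ok → permitted
[zon] — σ1 onset /z/, coda /n/ ok → permitted
[gulv] — violates constraint 2: syllable 1 coda /lv/ has 2 consonants (> 1) → not permitted
[fpze] — violates constraint 1: syllable 1 onset /fpz/ has 3 consonants (> 2) → not permitted
Permitted: [lop], [vi.pa], [zon] → 3.

3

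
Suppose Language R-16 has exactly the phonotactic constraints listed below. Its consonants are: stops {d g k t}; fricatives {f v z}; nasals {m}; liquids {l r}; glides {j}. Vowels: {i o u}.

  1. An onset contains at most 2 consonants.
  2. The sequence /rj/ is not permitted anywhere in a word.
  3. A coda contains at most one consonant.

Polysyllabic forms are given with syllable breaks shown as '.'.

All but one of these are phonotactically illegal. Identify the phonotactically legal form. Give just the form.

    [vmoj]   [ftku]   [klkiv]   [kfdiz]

[vmoj]

[vmoj] — σ1 onset /vm/ (2C), coda /j/ ok → phonotactically legal
[ftku] — violates constraint 1: syllable 1 onset /ftk/ has 3 consonants (> 2) → phonotactically illegal
[klkiv] — violates constraint 1: syllable 1 onset /klk/ has 3 consonants (> 2) → phonotactically illegal
[kfdiz] — violates constraint 1: syllable 1 onset /kfd/ has 3 consonants (> 2) → phonotactically illegal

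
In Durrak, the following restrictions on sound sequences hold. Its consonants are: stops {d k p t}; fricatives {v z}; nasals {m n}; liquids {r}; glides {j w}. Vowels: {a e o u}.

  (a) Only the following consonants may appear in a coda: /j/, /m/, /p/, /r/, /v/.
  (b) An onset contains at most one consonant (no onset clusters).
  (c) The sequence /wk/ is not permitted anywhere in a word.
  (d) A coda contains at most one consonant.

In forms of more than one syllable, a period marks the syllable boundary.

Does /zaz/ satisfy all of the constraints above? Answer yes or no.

no

/zaz/ — violates constraint (a): syllable 1 coda contains /z/, which is not a licensed coda consonant → phonotactically illegal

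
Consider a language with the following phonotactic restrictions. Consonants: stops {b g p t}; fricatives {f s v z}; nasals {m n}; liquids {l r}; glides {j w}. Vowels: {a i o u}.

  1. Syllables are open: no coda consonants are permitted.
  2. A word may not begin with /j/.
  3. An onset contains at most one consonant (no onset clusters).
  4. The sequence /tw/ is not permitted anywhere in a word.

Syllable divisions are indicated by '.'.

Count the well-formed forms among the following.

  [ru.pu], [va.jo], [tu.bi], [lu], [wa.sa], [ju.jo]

5

[ru.pu] — σ1 onset /r/, coda /∅/ ok; σ2 onset /p/, coda /∅/ ok → well-formed
[va.jo] — σ1 onset /v/, coda /∅/ ok; σ2 onset /j/, coda /∅/ ok → well-formed
[tu.bi] — σ1 onset /t/, coda /∅/ ok; σ2 onset /b/, coda /∅/ ok → well-formed
[lu] — σ1 onset /l/, coda /∅/ ok → well-formed
[wa.sa] — σ1 onset /w/, coda /∅/ ok; σ2 onset /s/, coda /∅/ ok → well-formed
[ju.jo] — violates constraint 2: word begins with /j/ → ill-formed
Well-formed: [ru.pu], [va.jo], [tu.bi], [lu], [wa.sa] → 5.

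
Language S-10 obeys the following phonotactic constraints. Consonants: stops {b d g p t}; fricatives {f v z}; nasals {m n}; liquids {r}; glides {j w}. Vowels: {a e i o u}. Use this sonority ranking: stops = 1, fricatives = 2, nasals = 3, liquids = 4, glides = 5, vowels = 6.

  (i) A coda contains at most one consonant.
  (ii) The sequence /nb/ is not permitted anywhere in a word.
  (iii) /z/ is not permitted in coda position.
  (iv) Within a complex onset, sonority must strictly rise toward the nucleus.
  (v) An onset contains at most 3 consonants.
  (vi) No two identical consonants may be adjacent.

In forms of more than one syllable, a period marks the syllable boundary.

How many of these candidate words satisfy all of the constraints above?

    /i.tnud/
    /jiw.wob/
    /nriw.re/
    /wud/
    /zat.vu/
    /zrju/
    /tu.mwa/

6

/i.tnud/ — σ1 onset /∅/, coda /∅/ ok; σ2 onset /tn/ (1→3 rises), coda /d/ ok → well-formed
/jiw.wob/ — violates constraint (vi): adjacent identical consonants /ww/ → ill-formed
/nriw.re/ — σ1 onset /nr/ (3→4 rises), coda /w/ ok; σ2 onset /r/, coda /∅/ ok → well-formed
/wud/ — σ1 onset /w/, coda /d/ ok → well-formed
/zat.vu/ — σ1 onset /z/, coda /t/ ok; σ2 onset /v/, coda /∅/ ok → well-formed
/zrju/ — σ1 onset /zrj/ (2→4→5 rises), coda /∅/ ok → well-formed
/tu.mwa/ — σ1 onset /t/, coda /∅/ ok; σ2 onset /mw/ (3→5 rises), coda /∅/ ok → well-formed
Well-formed: /i.tnud/, /nriw.re/, /wud/, /zat.vu/, /zrju/, /tu.mwa/ → 6.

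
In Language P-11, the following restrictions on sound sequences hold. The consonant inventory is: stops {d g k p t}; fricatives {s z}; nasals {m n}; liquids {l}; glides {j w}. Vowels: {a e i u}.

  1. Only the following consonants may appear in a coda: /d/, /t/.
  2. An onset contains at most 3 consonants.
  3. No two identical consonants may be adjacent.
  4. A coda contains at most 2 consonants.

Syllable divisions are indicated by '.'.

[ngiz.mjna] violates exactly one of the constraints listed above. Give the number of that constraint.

1

[ngiz.mjna]: syllable 1 coda contains /z/, which is not a licensed coda consonant.
This is a violation of constraint 1: "Only the following consonants may appear in a coda: /d/, /t/."
The remaining constraints (2, 3, 4) are satisfied.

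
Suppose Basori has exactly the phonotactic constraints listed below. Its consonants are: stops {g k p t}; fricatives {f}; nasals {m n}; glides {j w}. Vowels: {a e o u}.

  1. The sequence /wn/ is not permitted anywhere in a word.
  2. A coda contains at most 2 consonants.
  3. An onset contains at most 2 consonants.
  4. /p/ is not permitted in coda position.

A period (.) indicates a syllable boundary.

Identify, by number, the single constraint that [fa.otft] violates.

[fa.otft]: syllable 2 coda /tft/ has 3 consonants (> 2).
This is a violation of constraint 2: "A coda contains at most 2 consonants."
The remaining constraints (1, 3, 4) are satisfied.

2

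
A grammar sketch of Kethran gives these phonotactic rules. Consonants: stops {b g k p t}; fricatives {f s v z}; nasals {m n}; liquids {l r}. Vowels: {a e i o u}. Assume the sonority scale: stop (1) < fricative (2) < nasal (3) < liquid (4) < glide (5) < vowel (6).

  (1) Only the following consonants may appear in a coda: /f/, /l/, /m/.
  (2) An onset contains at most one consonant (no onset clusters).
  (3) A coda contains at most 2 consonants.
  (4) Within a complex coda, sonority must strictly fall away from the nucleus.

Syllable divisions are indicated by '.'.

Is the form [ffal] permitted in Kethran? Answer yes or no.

no

[ffal] — violates constraint 2: syllable 1 onset /ff/ has 2 consonants (> 1) → not permitted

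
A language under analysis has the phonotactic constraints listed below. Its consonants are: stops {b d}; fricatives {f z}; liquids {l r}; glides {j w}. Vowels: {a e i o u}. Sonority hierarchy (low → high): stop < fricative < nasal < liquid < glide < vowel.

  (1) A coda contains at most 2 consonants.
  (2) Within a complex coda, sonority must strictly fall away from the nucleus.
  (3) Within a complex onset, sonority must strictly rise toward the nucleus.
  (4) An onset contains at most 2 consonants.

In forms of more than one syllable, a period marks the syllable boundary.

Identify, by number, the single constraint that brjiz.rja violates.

brjiz.rja: syllable 1 onset /brj/ has 3 consonants (> 2).
This is a violation of constraint 4: "An onset contains at most 2 consonants."
The remaining constraints (1, 2, 3) are satisfied.

4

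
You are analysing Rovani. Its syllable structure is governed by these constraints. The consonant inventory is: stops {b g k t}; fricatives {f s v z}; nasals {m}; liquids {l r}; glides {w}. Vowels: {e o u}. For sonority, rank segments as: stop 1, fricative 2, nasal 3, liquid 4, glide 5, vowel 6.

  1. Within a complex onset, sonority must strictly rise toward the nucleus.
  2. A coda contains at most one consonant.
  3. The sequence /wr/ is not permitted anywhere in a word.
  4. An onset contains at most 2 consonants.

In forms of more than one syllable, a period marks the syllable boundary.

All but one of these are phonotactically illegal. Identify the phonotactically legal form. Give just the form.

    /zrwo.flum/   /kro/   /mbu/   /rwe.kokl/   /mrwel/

/zrwo.flum/ — violates constraint 4: syllable 1 onset /zrw/ has 3 consonants (> 2) → phonotactically illegal
/kro/ — σ1 onset /kr/ (1→4 rises), coda /∅/ ok → phonotactically legal
/mbu/ — violates constraint 1: syllable 1 onset /mb/: /m/ (nasal, 3) → /b/ (stop, 1) does not rise → phonotactically illegal
/rwe.kokl/ — violates constraint 2: syllable 2 coda /kl/ has 2 consonants (> 1) → phonotactically illegal
/mrwel/ — violates constraint 4: syllable 1 onset /mrw/ has 3 consonants (> 2) → phonotactically illegal

/kro/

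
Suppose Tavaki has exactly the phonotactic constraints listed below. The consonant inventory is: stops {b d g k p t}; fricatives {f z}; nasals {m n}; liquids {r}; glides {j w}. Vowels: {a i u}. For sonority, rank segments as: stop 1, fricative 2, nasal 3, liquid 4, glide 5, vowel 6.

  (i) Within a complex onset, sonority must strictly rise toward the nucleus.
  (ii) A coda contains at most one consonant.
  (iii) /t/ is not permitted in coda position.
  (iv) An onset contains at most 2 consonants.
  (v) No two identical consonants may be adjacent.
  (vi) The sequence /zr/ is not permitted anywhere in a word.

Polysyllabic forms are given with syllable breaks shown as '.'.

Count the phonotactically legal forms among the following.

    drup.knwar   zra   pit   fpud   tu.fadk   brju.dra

0

drup.knwar — violates constraint (iv): syllable 2 onset /knw/ has 3 consonants (> 2) → phonotactically illegal
zra — violates constraint (vi): contains banned sequence /zr/ → phonotactically illegal
pit — violates constraint (iii): syllable 1 coda contains /t/ → phonotactically illegal
fpud — violates constraint (i): syllable 1 onset /fp/: /f/ (fricative, 2) → /p/ (stop, 1) does not rise → phonotactically illegal
tu.fadk — violates constraint (ii): syllable 2 coda /dk/ has 2 consonants (> 1) → phonotactically illegal
brju.dra — violates constraint (iv): syllable 1 onset /brj/ has 3 consonants (> 2) → phonotactically illegal
No form is phonotactically legal → 0.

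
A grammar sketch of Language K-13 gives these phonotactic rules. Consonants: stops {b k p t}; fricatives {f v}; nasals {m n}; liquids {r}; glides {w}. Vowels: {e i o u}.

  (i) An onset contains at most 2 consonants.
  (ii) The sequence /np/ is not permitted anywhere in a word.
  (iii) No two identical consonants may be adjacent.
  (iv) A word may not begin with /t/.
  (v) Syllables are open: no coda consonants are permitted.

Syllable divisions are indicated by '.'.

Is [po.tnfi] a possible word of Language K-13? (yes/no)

no

[po.tnfi] — violates constraint (i): syllable 2 onset /tnf/ has 3 consonants (> 2) → not permitted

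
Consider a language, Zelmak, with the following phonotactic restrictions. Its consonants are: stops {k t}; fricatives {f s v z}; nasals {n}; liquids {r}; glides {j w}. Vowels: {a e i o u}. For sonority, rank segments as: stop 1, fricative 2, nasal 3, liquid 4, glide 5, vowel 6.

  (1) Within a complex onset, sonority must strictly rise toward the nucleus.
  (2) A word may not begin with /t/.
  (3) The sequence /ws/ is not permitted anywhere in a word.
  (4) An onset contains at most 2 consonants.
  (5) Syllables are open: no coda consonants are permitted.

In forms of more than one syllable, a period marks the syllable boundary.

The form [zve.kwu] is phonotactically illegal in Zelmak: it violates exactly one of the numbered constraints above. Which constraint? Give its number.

[zve.kwu]: syllable 1 onset /zv/: /z/ (fricative, 2) → /v/ (fricative, 2) does not rise.
This is a violation of constraint 1: "Within a complex onset, sonority must strictly rise toward the nucleus."
The remaining constraints (2, 3, 4, 5) are satisfied.

1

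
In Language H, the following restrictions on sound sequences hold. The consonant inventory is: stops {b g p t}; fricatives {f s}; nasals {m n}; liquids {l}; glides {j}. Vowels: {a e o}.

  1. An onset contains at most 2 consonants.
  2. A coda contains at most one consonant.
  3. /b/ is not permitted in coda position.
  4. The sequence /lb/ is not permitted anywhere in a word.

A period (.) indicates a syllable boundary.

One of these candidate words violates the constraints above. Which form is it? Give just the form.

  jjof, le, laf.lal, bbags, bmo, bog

jjof — σ1 onset /jj/ (2C), coda /f/ ok → licit
le — σ1 onset /l/, coda /∅/ ok → licit
laf.lal — σ1 onset /l/, coda /f/ ok; σ2 onset /l/, coda /l/ ok → licit
bbags — violates constraint 2: syllable 1 coda /gs/ has 2 consonants (> 1) → illicit
bmo — σ1 onset /bm/ (2C), coda /∅/ ok → licit
bog — σ1 onset /b/, coda /g/ ok → licit

bbags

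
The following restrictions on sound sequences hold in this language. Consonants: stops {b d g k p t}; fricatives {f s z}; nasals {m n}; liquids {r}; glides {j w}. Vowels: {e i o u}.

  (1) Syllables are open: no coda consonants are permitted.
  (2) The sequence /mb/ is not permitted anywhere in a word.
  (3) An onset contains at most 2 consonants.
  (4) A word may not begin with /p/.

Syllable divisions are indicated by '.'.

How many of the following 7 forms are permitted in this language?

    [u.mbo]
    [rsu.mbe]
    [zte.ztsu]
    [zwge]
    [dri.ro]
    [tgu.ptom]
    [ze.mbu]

1

[u.mbo] — violates constraint 2: contains banned sequence /mb/ → not permitted
[rsu.mbe] — violates constraint 2: contains banned sequence /mb/ → not permitted
[zte.ztsu] — violates constraint 3: syllable 2 onset /zts/ has 3 consonants (> 2) → not permitted
[zwge] — violates constraint 3: syllable 1 onset /zwg/ has 3 consonants (> 2) → not permitted
[dri.ro] — σ1 onset /dr/ (2C), coda /∅/ ok; σ2 onset /r/, coda /∅/ ok → permitted
[tgu.ptom] — violates constraint 1: syllable 2 coda /m/ has 1 consonant (> 0) → not permitted
[ze.mbu] — violates constraint 2: contains banned sequence /mb/ → not permitted
Permitted: [dri.ro] → 1.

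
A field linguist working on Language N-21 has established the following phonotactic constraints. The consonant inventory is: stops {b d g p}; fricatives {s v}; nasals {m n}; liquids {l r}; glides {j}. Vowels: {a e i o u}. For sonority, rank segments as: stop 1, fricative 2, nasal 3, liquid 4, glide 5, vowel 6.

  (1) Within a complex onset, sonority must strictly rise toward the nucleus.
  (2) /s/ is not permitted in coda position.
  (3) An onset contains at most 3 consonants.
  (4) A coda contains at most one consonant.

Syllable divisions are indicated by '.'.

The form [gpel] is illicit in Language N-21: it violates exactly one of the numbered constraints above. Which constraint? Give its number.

1

[gpel]: syllable 1 onset /gp/: /g/ (stop, 1) → /p/ (stop, 1) does not rise.
This is a violation of constraint 1: "Within a complex onset, sonority must strictly rise toward the nucleus."
The remaining constraints (2, 3, 4) are satisfied.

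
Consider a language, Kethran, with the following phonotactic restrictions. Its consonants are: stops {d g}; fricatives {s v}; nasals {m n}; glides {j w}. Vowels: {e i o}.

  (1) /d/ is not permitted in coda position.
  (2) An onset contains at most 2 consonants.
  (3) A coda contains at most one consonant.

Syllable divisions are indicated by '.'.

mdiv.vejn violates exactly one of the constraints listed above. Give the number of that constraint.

3

mdiv.vejn: syllable 2 coda /jn/ has 2 consonants (> 1).
This is a violation of constraint 3: "A coda contains at most one consonant."
The remaining constraints (1, 2) are satisfied.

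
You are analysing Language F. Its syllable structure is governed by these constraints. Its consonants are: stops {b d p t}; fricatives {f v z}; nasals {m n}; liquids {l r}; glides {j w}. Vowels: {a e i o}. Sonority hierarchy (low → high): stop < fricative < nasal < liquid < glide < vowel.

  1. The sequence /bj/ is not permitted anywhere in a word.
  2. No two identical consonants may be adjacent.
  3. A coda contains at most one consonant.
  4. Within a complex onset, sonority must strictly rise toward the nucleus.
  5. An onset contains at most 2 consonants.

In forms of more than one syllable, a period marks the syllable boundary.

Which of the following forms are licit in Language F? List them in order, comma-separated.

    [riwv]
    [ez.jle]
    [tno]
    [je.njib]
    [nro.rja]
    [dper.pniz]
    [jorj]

[riwv] — violates constraint 3: syllable 1 coda /wv/ has 2 consonants (> 1) → illicit
[ez.jle] — violates constraint 4: syllable 2 onset /jl/: /j/ (glide, 5) → /l/ (liquid, 4) does not rise → illicit
[tno] — σ1 onset /tn/ (1→3 rises), coda /∅/ ok → licit
[je.njib] — σ1 onset /j/, coda /∅/ ok; σ2 onset /nj/ (3→5 rises), coda /b/ ok → licit
[nro.rja] — σ1 onset /nr/ (3→4 rises), coda /∅/ ok; σ2 onset /rj/ (4→5 rises), coda /∅/ ok → licit
[dper.pniz] — violates constraint 4: syllable 1 onset /dp/: /d/ (stop, 1) → /p/ (stop, 1) does not rise → illicit
[jorj] — violates constraint 3: syllable 1 coda /rj/ has 2 consonants (> 1) → illicit

[tno], [je.njib], [nro.rja]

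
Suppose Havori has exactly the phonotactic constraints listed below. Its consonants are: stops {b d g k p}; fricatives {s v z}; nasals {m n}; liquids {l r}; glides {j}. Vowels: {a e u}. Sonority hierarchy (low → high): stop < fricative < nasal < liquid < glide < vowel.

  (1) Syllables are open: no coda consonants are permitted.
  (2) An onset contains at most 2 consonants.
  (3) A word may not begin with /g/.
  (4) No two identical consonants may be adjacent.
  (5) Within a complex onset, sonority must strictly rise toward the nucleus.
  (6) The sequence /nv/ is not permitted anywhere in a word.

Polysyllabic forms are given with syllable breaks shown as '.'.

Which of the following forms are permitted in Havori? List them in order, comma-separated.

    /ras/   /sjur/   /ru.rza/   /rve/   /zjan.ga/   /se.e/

/se.e/

/ras/ — violates constraint 1: syllable 1 coda /s/ has 1 consonant (> 0) → not permitted
/sjur/ — violates constraint 1: syllable 1 coda /r/ has 1 consonant (> 0) → not permitted
/ru.rza/ — violates constraint 5: syllable 2 onset /rz/: /r/ (liquid, 4) → /z/ (fricative, 2) does not rise → not permitted
/rve/ — violates constraint 5: syllable 1 onset /rv/: /r/ (liquid, 4) → /v/ (fricative, 2) does not rise → not permitted
/zjan.ga/ — violates constraint 1: syllable 1 coda /n/ has 1 consonant (> 0) → not permitted
/se.e/ — σ1 onset /s/, coda /∅/ ok; σ2 onset /∅/, coda /∅/ ok → permitted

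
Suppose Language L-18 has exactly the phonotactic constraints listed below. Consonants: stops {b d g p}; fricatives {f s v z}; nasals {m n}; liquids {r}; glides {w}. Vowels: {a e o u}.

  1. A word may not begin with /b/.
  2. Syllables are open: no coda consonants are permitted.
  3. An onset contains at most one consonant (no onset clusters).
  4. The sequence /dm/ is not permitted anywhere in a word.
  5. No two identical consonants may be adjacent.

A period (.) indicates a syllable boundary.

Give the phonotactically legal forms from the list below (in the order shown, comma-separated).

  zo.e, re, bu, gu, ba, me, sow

zo.e — σ1 onset /z/, coda /∅/ ok; σ2 onset /∅/, coda /∅/ ok → phonotactically legal
re — σ1 onset /r/, coda /∅/ ok → phonotactically legal
bu — violates constraint 1: word begins with /b/ → phonotactically illegal
gu — σ1 onset /g/, coda /∅/ ok → phonotactically legal
ba — violates constraint 1: word begins with /b/ → phonotactically illegal
me — σ1 onset /m/, coda /∅/ ok → phonotactically legal
sow — violates constraint 2: syllable 1 coda /w/ has 1 consonant (> 0) → phonotactically illegal

zo.e, re, gu, me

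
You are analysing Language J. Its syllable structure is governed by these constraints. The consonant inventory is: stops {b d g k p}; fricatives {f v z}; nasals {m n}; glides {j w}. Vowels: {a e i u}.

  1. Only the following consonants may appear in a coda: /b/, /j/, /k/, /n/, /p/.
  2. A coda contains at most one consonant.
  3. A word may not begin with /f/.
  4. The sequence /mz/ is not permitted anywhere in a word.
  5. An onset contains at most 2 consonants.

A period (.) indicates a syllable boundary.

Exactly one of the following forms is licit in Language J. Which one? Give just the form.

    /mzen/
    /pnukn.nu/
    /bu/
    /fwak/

/bu/

/mzen/ — violates constraint 4: contains banned sequence /mz/ → illicit
/pnukn.nu/ — violates constraint 2: syllable 1 coda /kn/ has 2 consonants (> 1) → illicit
/bu/ — σ1 onset /b/, coda /∅/ ok → licit
/fwak/ — violates constraint 3: word begins with /f/ → illicit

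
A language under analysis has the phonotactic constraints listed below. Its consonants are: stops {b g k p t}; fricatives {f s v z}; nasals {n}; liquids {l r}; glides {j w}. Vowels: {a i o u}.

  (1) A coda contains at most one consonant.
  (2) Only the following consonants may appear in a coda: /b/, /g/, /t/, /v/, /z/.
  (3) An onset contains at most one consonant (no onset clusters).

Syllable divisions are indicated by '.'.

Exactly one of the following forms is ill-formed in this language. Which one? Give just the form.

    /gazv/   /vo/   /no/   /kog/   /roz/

/gazv/

/gazv/ — violates constraint 1: syllable 1 coda /zv/ has 2 consonants (> 1) → ill-formed
/vo/ — σ1 onset /v/, coda /∅/ ok → well-formed
/no/ — σ1 onset /n/, coda /∅/ ok → well-formed
/kog/ — σ1 onset /k/, coda /g/ ok → well-formed
/roz/ — σ1 onset /r/, coda /z/ ok → well-formed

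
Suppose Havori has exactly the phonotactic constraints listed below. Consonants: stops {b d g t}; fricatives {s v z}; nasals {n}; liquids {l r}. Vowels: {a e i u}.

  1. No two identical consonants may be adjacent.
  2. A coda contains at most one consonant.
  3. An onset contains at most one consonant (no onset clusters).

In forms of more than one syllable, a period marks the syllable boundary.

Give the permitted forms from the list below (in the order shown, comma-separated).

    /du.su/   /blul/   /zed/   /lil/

/du.su/, /zed/, /lil/

/du.su/ — σ1 onset /d/, coda /∅/ ok; σ2 onset /s/, coda /∅/ ok → permitted
/blul/ — violates constraint 3: syllable 1 onset /bl/ has 2 consonants (> 1) → not permitted
/zed/ — σ1 onset /z/, coda /d/ ok → permitted
/lil/ — σ1 onset /l/, coda /l/ ok → permitted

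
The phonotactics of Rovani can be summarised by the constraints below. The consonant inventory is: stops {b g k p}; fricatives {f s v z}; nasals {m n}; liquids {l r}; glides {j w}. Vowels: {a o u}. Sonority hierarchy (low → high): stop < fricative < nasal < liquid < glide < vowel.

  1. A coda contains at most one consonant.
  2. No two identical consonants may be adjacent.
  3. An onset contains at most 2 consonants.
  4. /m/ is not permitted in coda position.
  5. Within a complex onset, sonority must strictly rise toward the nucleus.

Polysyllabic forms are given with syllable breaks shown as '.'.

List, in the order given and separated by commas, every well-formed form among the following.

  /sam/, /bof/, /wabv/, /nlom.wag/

/sam/ — violates constraint 4: syllable 1 coda contains /m/ → ill-formed
/bof/ — σ1 onset /b/, coda /f/ ok → well-formed
/wabv/ — violates constraint 1: syllable 1 coda /bv/ has 2 consonants (> 1) → ill-formed
/nlom.wag/ — violates constraint 4: syllable 1 coda contains /m/ → ill-formed

/bof/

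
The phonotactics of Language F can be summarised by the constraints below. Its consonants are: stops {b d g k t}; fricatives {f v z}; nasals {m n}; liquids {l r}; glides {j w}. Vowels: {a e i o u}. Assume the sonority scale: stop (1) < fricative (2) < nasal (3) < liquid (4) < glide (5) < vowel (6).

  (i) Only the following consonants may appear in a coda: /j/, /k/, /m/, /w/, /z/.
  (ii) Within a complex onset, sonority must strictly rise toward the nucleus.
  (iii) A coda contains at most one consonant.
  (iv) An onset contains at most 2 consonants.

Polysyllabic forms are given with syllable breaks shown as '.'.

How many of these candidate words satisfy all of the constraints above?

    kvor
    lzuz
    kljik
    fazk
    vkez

0

kvor — violates constraint (i): syllable 1 coda contains /r/, which is not a licensed coda consonant → not permitted
lzuz — violates constraint (ii): syllable 1 onset /lz/: /l/ (liquid, 4) → /z/ (fricative, 2) does not rise → not permitted
kljik — violates constraint (iv): syllable 1 onset /klj/ has 3 consonants (> 2) → not permitted
fazk — violates constraint (iii): syllable 1 coda /zk/ has 2 consonants (> 1) → not permitted
vkez — violates constraint (ii): syllable 1 onset /vk/: /v/ (fricative, 2) → /k/ (stop, 1) does not rise → not permitted
No form is permitted → 0.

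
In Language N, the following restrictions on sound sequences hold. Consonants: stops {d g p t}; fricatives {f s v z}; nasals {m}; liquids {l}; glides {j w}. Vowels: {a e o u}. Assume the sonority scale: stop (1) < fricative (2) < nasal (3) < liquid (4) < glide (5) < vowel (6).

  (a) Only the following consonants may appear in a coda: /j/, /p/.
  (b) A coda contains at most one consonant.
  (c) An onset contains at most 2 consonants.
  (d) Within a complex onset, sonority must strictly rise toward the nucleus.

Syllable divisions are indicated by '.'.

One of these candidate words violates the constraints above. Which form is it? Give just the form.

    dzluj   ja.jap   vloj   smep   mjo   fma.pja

dzluj — violates constraint (c): syllable 1 onset /dzl/ has 3 consonants (> 2) → ill-formed
ja.jap — σ1 onset /j/, coda /∅/ ok; σ2 onset /j/, coda /p/ ok → well-formed
vloj — σ1 onset /vl/ (2→4 rises), coda /j/ ok → well-formed
smep — σ1 onset /sm/ (2→3 rises), coda /p/ ok → well-formed
mjo — σ1 onset /mj/ (3→5 rises), coda /∅/ ok → well-formed
fma.pja — σ1 onset /fm/ (2→3 rises), coda /∅/ ok; σ2 onset /pj/ (1→5 rises), coda /∅/ ok → well-formed

dzluj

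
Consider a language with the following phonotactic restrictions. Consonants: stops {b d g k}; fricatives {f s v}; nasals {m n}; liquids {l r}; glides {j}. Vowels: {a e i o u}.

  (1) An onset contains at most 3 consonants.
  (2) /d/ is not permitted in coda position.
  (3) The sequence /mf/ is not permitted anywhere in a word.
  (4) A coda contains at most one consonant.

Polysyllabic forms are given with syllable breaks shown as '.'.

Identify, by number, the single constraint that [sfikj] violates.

[sfikj]: syllable 1 coda /kj/ has 2 consonants (> 1).
This is a violation of constraint 4: "A coda contains at most one consonant."
The remaining constraints (1, 2, 3) are satisfied.

4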